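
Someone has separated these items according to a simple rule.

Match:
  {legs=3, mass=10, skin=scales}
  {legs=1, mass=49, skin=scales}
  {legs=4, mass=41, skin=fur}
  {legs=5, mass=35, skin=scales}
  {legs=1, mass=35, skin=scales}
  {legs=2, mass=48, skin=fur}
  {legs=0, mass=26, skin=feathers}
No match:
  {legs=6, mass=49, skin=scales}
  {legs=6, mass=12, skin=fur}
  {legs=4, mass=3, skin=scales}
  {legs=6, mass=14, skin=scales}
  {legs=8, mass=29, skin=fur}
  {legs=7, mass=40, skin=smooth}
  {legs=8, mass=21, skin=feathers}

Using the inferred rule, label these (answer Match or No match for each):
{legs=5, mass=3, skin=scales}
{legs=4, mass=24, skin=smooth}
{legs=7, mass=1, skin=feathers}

No match, Match, No match

The classifier is using: mass ≥ 10 AND legs ≤ 5.
{legs=5, mass=3, skin=scales} → mass = 3, legs = 5 → No match. {legs=4, mass=24, skin=smooth} → mass = 24, legs = 4 → Match. {legs=7, mass=1, skin=feathers} → mass = 1, legs = 7 → No match.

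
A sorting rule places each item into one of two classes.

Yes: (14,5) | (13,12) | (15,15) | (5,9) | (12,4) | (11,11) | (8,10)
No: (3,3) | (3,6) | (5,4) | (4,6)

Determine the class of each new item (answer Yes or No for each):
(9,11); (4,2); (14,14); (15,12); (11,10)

Yes, No, Yes, Yes, Yes

The distinguishing property — sum ≥ 14 — holds for all the 'Yes' cases and none of the 'No' cases.
(9,11) → 9+11 = 20 → Yes. (4,2) → 4+2 = 6 → No. (14,14) → 14+14 = 28 → Yes. (15,12) → 15+12 = 27 → Yes. (11,10) → 11+10 = 21 → Yes.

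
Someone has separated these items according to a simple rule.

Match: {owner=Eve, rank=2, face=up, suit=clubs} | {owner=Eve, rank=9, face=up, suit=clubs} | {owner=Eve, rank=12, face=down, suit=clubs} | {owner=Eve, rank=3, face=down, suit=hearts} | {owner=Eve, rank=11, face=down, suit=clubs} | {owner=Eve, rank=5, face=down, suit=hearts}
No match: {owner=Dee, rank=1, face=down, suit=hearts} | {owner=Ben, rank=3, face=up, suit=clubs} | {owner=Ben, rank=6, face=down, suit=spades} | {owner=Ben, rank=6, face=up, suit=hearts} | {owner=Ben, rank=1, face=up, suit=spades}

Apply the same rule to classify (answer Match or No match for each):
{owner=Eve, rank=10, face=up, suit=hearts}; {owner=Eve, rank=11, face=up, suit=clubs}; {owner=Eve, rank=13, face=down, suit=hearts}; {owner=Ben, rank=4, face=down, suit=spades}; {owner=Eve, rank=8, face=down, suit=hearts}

Match, Match, Match, No match, Match

The classifier is using: owner is Eve.
{owner=Eve, rank=10, face=up, suit=hearts} → owner is Eve → Match. {owner=Eve, rank=11, face=up, suit=clubs} → owner is Eve → Match. {owner=Eve, rank=13, face=down, suit=hearts} → owner is Eve → Match. {owner=Ben, rank=4, face=down, suit=spades} → owner is Ben → No match. {owner=Eve, rank=8, face=down, suit=hearts} → owner is Eve → Match.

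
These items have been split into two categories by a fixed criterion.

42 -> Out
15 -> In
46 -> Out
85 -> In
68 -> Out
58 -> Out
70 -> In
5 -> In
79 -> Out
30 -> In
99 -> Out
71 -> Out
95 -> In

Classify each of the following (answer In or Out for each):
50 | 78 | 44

In, Out, Out

The distinguishing property — multiple of 5 — holds for all the 'In' cases and none of the 'Out' cases.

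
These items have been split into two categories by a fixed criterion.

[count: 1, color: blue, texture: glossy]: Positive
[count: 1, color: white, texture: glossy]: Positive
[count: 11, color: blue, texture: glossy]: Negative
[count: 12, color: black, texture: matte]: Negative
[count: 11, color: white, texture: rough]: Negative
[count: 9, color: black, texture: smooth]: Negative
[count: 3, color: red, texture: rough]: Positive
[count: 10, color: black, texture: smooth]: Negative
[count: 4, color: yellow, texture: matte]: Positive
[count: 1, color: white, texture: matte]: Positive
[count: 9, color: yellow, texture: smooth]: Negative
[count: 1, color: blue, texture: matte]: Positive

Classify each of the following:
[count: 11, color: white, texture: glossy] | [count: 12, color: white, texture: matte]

The classifier is using: count ≤ 4.
[count: 11, color: white, texture: glossy]: Negative (count = 11). [count: 12, color: white, texture: matte]: Negative (count = 12).

Negative, Negative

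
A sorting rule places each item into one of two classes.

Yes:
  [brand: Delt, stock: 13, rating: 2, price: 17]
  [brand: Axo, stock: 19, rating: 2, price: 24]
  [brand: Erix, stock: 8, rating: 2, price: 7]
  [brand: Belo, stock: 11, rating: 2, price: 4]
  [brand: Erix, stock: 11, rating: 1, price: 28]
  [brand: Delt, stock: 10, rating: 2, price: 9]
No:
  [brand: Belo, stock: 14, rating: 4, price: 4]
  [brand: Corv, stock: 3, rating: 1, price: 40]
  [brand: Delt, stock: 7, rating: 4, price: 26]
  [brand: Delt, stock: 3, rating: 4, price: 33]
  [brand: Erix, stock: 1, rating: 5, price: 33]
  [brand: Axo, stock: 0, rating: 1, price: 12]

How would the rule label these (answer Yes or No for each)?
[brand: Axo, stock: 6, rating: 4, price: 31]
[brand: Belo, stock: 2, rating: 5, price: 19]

No, No

Every 'Yes' example satisfies: stock ≥ 7 AND rating ≤ 2. None of the 'No' examples do.
[brand: Axo, stock: 6, rating: 4, price: 31]: No (stock = 6, rating = 4). [brand: Belo, stock: 2, rating: 5, price: 19]: No (stock = 2, rating = 5).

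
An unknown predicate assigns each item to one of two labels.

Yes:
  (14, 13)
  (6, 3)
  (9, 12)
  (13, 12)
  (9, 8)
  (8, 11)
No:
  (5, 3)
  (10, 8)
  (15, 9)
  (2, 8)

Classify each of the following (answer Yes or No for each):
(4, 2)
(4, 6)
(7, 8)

The pattern is that an item is 'Yes' exactly when: sum is odd.
(4, 2) — 4+2 = 6, hence No.
(4, 6) — 4+6 = 10, hence No.
(7, 8) — 7+8 = 15, hence Yes.

No, No, Yes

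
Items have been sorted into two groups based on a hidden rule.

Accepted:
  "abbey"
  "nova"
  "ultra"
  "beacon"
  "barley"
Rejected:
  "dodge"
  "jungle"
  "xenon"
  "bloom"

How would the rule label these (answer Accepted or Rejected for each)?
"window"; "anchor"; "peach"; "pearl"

The common property of the 'Accepted' items is: contains 'a'. No 'Rejected' item has it.
"window": no 'a' — doesn't qualify, so Rejected. "anchor": has 'a' — matches, so Accepted. "peach": has 'a' — matches, so Accepted. "pearl": has 'a' — matches, so Accepted.

Rejected, Accepted, Accepted, Accepted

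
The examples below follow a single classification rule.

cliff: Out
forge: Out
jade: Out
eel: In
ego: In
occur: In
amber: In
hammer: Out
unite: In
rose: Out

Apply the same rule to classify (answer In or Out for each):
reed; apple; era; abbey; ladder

Out, In, In, In, Out

Looking at the examples, the only property every 'In' case has and every 'Out' case lacks is: starts with a vowel.
reed: starts with 'r' — doesn't match, so Out.
apple: starts with 'a' — has this property, so In.
era: starts with 'e' — has this property, so In.
abbey: starts with 'a' — has this property, so In.
ladder: starts with 'l' — doesn't match, so Out.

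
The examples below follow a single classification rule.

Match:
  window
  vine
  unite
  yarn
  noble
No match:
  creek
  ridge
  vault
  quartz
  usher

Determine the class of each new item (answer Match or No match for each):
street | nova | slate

No match, Match, No match

One predicate separates the groups cleanly: contains 'n'.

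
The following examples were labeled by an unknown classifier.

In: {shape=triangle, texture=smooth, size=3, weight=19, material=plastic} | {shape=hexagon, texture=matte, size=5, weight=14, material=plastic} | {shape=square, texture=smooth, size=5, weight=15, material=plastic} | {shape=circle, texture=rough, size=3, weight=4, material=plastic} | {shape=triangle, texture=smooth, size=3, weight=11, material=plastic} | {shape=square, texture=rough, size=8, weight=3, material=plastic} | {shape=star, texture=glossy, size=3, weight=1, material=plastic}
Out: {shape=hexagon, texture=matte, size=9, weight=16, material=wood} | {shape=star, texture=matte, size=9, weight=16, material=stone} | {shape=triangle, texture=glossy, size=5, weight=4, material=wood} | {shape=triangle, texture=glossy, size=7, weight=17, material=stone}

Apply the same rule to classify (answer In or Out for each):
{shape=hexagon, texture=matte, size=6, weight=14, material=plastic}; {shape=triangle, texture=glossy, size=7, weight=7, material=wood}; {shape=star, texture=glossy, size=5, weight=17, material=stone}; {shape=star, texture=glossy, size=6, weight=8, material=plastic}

In, Out, Out, In

One predicate separates the groups cleanly: material is plastic.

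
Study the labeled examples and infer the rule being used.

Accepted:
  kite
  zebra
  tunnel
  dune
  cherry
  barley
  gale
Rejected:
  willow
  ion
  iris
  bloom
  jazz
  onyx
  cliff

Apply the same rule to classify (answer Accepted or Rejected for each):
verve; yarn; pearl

Rule: contains 'e'. This holds for each 'Accepted' example and fails for each 'Rejected' one.
Accepted: verve, since has 'e'.
Rejected: yarn, since no 'e'.
Accepted: pearl, since has 'e'.

Accepted, Rejected, Accepted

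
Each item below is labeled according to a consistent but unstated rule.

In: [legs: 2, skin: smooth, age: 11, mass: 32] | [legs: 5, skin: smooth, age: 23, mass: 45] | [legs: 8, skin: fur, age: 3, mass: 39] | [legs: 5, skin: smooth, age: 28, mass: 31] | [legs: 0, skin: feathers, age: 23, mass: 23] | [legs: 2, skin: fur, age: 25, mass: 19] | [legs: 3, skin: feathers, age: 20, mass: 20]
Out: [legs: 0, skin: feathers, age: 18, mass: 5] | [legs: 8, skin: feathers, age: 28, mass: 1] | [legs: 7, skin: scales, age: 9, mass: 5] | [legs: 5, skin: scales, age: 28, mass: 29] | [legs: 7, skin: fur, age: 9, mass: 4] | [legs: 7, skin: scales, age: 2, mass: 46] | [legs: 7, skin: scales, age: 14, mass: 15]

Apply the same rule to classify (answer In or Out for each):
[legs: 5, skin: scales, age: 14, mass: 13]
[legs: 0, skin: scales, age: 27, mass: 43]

Out, Out

The pattern is that an item is 'In' exactly when: skin is not scales AND mass ≥ 15.
Out: [legs: 5, skin: scales, age: 14, mass: 13], since skin is scales, mass = 13. Out: [legs: 0, skin: scales, age: 27, mass: 43], since skin is scales, mass = 43.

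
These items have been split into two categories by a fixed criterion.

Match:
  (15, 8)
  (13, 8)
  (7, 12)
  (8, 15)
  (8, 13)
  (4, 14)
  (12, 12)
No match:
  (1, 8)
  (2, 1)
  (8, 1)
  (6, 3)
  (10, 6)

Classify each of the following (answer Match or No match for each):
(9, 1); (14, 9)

No match, Match

The rule appears to be: sum ≥ 18.
(9, 1): 9+1 = 10, does not satisfy this → No match.
(14, 9): 14+9 = 23, meets the rule → Match.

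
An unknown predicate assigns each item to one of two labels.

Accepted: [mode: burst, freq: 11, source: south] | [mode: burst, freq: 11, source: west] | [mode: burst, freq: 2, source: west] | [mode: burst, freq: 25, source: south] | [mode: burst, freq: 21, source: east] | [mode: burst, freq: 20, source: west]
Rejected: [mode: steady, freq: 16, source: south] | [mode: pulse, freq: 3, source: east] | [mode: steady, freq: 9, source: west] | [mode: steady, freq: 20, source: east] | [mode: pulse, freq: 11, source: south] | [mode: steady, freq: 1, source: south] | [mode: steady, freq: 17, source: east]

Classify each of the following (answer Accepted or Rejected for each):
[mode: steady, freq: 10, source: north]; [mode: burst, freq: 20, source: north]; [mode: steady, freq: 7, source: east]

The rule appears to be: mode is burst.
[mode: steady, freq: 10, source: north] → mode is steady → Rejected. [mode: burst, freq: 20, source: north] → mode is burst → Accepted. [mode: steady, freq: 7, source: east] → mode is steady → Rejected.

Rejected, Accepted, Rejected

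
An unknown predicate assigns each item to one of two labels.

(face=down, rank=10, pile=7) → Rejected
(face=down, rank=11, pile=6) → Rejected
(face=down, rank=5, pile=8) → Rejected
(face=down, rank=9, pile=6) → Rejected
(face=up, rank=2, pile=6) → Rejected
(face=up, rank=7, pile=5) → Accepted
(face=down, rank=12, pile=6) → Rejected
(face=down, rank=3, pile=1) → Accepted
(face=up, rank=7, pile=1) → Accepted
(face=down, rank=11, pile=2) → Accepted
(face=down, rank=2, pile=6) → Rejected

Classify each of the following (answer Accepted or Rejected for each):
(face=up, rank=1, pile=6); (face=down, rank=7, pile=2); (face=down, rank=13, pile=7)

Every 'Accepted' example satisfies: pile ≤ 5. None of the 'Rejected' examples do.
(face=up, rank=1, pile=6): Rejected (pile = 6). (face=down, rank=7, pile=2): Accepted (pile = 2). (face=down, rank=13, pile=7): Rejected (pile = 7).

Rejected, Accepted, Rejected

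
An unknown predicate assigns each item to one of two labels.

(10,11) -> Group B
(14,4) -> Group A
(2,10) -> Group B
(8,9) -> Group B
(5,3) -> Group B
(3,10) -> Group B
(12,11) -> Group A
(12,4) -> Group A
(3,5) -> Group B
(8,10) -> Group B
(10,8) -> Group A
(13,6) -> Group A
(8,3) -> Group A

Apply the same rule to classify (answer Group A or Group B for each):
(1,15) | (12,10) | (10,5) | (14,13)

A rule that fits every label: first > second AND sum ≥ 11 — true of each 'Group A' example, false of each 'Group B' one.
(1,15): 1 < 15, 1+15 = 16, fails this test → Group B.
(12,10): 12 > 10, 12+10 = 22, fits → Group A.
(10,5): 10 > 5, 10+5 = 15, fits → Group A.
(14,13): 14 > 13, 14+13 = 27, fits → Group A.

Group B, Group A, Group A, Group A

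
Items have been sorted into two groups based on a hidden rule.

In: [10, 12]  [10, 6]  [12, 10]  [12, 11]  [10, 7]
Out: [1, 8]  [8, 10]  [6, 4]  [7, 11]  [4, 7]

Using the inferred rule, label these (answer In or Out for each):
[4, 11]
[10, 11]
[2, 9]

Every 'In' example satisfies: first ≥ 10. None of the 'Out' examples do.
[4, 11] — first 4, hence Out.
[10, 11] — first 10, hence In.
[2, 9] — first 2, hence Out.

Out, In, Out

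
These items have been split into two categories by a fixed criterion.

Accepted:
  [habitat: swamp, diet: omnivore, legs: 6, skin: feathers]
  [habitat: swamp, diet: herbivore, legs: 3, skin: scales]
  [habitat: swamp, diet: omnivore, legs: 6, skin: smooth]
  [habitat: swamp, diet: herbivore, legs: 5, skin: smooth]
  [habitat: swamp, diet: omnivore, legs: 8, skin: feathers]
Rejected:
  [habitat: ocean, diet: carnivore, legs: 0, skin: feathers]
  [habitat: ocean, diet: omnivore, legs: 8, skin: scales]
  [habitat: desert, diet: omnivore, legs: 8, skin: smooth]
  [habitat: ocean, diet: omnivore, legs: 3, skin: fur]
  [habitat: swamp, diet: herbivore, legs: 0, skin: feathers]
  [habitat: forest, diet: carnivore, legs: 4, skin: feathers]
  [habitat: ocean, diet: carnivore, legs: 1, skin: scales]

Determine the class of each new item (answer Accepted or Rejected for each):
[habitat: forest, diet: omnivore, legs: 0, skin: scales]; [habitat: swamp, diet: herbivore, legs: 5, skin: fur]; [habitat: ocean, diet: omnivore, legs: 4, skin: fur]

Rejected, Accepted, Rejected

The simplest hypothesis consistent with all the labels is: habitat is swamp AND legs ≥ 1.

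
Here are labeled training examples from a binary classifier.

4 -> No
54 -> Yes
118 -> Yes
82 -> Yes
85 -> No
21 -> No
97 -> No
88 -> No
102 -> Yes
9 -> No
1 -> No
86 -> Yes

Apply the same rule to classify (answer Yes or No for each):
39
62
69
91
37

The pattern is that an item is 'Yes' exactly when: ≡ 2 (mod 4).
39: 39 mod 4 = 3, lacks this property → No. 62: 62 mod 4 = 2, fits → Yes. 69: 69 mod 4 = 1, lacks this property → No. 91: 91 mod 4 = 3, lacks this property → No. 37: 37 mod 4 = 1, lacks this property → No.

No, Yes, No, No, No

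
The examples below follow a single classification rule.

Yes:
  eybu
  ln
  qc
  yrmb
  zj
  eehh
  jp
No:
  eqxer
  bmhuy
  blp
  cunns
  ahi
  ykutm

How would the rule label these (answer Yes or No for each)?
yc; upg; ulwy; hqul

Checking candidate rules against both groups, what survives is: even length.
yc → length 2 → Yes.
upg → length 3 → No.
ulwy → length 4 → Yes.
hqul → length 4 → Yes.

Yes, No, Yes, Yes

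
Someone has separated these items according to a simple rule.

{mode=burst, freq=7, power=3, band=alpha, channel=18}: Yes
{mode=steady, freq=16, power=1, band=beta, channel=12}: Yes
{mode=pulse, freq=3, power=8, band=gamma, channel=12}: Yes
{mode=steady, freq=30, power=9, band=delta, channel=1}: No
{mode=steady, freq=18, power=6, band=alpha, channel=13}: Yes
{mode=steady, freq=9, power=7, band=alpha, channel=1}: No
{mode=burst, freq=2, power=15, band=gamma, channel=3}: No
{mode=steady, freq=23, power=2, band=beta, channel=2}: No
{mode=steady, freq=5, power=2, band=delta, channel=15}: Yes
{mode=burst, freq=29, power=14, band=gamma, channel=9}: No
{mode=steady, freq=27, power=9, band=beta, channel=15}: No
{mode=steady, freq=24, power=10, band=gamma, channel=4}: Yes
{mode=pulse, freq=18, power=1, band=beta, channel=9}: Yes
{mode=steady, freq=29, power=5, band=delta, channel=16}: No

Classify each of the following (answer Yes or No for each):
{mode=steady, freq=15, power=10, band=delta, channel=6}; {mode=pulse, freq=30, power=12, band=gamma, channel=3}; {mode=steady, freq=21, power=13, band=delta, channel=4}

The simplest hypothesis consistent with all the labels is: channel ≥ 4 AND freq ≤ 24.

Yes, No, Yes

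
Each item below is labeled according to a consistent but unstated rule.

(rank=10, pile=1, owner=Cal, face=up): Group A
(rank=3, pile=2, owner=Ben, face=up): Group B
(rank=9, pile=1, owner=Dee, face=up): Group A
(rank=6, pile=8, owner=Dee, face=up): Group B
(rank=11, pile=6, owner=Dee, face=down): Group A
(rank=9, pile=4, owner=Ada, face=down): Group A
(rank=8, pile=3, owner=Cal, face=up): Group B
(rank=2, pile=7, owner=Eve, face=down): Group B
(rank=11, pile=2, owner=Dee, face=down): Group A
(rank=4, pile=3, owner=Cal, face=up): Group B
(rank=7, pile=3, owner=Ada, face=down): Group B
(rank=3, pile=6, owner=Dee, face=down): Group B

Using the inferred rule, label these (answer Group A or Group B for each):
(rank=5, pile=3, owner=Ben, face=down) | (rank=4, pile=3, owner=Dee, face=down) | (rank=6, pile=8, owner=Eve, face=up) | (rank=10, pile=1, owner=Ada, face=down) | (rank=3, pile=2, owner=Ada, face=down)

Group B, Group B, Group B, Group A, Group B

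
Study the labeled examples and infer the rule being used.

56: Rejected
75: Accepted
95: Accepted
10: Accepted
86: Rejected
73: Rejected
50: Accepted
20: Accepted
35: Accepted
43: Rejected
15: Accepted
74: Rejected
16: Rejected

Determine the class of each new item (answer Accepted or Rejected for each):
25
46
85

Accepted, Rejected, Accepted

The distinguishing property — multiple of 5 — holds for all the 'Accepted' cases and none of the 'Rejected' cases.
Accepted: 25, since 25 = 5·5. Rejected: 46, since 46 = 5·9 + 1. Accepted: 85, since 85 = 5·17.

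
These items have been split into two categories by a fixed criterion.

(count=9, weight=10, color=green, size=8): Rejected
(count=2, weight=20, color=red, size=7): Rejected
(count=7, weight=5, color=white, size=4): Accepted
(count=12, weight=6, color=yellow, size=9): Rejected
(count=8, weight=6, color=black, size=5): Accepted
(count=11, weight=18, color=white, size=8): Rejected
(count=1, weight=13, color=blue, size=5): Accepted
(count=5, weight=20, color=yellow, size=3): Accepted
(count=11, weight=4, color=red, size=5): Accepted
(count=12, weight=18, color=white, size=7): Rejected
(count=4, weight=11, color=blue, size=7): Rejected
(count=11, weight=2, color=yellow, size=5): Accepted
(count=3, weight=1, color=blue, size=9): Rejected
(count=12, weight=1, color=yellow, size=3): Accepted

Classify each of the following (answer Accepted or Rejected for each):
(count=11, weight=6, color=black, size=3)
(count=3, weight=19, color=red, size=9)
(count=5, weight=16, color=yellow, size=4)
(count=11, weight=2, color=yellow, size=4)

The simplest hypothesis consistent with all the labels is: size ≤ 5.
(count=11, weight=6, color=black, size=3): Accepted (size = 3). (count=3, weight=19, color=red, size=9): Rejected (size = 9). (count=5, weight=16, color=yellow, size=4): Accepted (size = 4). (count=11, weight=2, color=yellow, size=4): Accepted (size = 4).

Accepted, Rejected, Accepted, Accepted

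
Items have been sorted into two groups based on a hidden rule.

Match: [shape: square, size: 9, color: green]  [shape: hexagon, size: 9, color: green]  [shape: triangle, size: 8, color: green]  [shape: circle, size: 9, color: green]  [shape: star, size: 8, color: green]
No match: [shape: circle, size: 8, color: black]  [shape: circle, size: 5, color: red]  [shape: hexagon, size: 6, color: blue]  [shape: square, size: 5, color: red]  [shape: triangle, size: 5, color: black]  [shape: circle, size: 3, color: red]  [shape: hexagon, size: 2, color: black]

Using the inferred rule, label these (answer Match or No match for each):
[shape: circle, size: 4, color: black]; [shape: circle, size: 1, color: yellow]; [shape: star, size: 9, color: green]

No match, No match, Match

'Match' ⟺ color is green.
[shape: circle, size: 4, color: black]: color is black — doesn't qualify, so No match.
[shape: circle, size: 1, color: yellow]: color is yellow — doesn't qualify, so No match.
[shape: star, size: 9, color: green]: color is green — passes, so Match.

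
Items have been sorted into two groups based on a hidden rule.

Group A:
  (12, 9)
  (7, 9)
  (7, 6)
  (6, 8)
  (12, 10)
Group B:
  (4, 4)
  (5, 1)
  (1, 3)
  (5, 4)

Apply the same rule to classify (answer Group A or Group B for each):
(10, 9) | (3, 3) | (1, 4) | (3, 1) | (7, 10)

Group A, Group B, Group B, Group B, Group A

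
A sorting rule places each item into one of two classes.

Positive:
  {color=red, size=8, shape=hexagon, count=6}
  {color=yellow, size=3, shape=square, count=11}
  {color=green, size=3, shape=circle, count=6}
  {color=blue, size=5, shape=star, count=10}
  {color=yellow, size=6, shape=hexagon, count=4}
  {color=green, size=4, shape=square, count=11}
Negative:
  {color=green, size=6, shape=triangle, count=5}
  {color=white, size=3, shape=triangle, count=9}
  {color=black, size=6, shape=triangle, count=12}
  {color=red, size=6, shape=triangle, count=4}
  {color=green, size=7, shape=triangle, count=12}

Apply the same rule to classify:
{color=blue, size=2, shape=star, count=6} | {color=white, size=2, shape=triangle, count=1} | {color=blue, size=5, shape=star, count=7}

Positive, Negative, Positive

'Positive' ⟺ shape is not triangle.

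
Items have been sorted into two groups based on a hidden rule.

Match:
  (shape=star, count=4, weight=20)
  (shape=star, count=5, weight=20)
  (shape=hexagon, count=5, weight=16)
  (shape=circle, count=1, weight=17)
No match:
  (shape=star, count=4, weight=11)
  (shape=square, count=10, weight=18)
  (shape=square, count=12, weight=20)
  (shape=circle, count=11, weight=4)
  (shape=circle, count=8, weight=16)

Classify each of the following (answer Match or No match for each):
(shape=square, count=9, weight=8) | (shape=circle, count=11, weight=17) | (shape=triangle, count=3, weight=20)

No match, No match, Match

The pattern is that an item is 'Match' exactly when: count ≤ 5 AND weight ≥ 16.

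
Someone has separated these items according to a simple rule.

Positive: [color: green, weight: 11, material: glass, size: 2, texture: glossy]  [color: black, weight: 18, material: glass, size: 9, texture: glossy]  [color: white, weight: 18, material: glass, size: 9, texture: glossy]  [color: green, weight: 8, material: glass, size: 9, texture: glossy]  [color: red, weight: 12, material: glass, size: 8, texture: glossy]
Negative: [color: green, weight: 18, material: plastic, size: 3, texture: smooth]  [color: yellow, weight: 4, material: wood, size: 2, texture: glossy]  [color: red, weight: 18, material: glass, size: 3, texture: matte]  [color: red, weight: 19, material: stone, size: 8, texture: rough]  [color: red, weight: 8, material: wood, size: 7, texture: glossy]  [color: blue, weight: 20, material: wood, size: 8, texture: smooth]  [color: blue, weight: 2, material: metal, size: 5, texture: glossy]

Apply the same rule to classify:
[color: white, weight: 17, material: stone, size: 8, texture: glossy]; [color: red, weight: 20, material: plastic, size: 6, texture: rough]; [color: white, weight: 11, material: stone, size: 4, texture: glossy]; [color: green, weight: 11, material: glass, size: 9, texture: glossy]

Negative, Negative, Negative, Positive

The distinguishing property — material is glass AND texture is glossy — holds for all the 'Positive' cases and none of the 'Negative' cases.
[color: white, weight: 17, material: stone, size: 8, texture: glossy] — material is stone, texture is glossy, hence Negative.
[color: red, weight: 20, material: plastic, size: 6, texture: rough] — material is plastic, texture is rough, hence Negative.
[color: white, weight: 11, material: stone, size: 4, texture: glossy] — material is stone, texture is glossy, hence Negative.
[color: green, weight: 11, material: glass, size: 9, texture: glossy] — material is glass, texture is glossy, hence Positive.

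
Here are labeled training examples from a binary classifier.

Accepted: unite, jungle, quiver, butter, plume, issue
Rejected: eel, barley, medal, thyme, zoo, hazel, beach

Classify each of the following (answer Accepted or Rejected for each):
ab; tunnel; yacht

One predicate separates the groups cleanly: contains 'u'.

Rejected, Accepted, Rejected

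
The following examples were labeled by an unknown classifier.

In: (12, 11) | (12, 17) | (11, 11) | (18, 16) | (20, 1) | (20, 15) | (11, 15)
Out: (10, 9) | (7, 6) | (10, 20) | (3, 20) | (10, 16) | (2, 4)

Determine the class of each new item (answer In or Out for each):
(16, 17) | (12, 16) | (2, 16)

In, In, Out

A rule that fits every label: first ≥ 11 — true of each 'In' example, false of each 'Out' one.
(16, 17) — first 16, hence In. (12, 16) — first 12, hence In. (2, 16) — first 2, hence Out.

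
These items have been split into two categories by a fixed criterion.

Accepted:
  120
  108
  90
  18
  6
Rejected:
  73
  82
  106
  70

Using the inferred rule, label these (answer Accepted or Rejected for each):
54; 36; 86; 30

Accepted, Accepted, Rejected, Accepted

'Accepted' ⟺ multiple of 3.
54 → 54 = 3·18 → Accepted. 36 → 36 = 3·12 → Accepted. 86 → 86 = 3·28 + 2 → Rejected. 30 → 30 = 3·10 → Accepted.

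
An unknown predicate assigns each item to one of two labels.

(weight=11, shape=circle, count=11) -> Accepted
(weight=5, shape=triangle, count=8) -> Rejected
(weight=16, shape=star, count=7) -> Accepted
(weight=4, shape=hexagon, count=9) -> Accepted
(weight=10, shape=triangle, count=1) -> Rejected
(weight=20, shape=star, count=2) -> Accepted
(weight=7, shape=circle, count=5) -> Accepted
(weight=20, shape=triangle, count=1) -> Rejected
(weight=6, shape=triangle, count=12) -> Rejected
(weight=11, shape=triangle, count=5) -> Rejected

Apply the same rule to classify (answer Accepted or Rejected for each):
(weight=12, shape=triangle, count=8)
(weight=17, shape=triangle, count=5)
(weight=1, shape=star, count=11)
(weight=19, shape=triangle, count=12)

Looking at the examples, the only property every 'Accepted' case has and every 'Rejected' case lacks is: shape is not triangle.
(weight=12, shape=triangle, count=8) → shape is triangle → Rejected. (weight=17, shape=triangle, count=5) → shape is triangle → Rejected. (weight=1, shape=star, count=11) → shape is star → Accepted. (weight=19, shape=triangle, count=12) → shape is triangle → Rejected.

Rejected, Rejected, Accepted, Rejected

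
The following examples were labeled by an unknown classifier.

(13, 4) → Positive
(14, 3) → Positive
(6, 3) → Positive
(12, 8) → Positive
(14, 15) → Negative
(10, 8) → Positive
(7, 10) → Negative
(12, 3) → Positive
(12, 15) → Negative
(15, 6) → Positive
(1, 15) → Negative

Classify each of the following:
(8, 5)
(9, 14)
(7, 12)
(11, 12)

The common property of the 'Positive' items is: first > second. No 'Negative' item has it.
(8, 5): 8 > 5 — fits, so Positive. (9, 14): 9 < 14 — fails this test, so Negative. (7, 12): 7 < 12 — fails this test, so Negative. (11, 12): 11 < 12 — fails this test, so Negative.

Positive, Negative, Negative, Negative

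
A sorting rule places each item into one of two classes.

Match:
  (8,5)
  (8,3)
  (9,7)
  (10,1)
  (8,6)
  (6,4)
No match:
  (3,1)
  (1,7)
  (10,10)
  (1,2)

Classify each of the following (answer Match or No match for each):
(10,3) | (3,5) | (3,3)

The pattern is that an item is 'Match' exactly when: first > second AND sum ≥ 8.
(10,3): Match (10 > 3, 10+3 = 13).
(3,5): No match (3 < 5, 3+5 = 8).
(3,3): No match (3 = 3, 3+3 = 6).

Match, No match, No match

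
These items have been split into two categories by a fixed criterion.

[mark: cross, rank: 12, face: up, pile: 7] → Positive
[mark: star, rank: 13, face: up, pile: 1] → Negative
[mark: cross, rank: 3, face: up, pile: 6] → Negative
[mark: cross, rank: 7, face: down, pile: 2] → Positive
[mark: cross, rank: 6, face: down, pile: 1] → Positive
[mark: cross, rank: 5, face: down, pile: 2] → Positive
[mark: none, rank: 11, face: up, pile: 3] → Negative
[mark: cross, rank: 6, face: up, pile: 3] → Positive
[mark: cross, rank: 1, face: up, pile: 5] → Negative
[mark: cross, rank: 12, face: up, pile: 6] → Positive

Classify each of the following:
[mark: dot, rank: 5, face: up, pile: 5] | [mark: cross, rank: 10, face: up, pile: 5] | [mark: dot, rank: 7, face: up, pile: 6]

The classifier is using: mark is cross AND rank ≥ 5.
[mark: dot, rank: 5, face: up, pile: 5] — mark is dot, rank = 5, hence Negative. [mark: cross, rank: 10, face: up, pile: 5] — mark is cross, rank = 10, hence Positive. [mark: dot, rank: 7, face: up, pile: 6] — mark is dot, rank = 7, hence Negative.

Negative, Positive, Negative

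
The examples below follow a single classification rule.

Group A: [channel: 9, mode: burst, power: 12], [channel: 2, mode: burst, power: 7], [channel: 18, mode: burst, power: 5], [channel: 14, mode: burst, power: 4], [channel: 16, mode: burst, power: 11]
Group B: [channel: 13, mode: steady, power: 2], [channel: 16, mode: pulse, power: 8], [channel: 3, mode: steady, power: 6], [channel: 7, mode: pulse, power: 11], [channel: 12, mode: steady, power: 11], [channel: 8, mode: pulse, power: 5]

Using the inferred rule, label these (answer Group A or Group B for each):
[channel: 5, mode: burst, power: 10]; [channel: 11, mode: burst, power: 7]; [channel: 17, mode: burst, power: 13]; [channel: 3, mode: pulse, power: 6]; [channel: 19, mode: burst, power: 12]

The distinguishing property — mode is burst — holds for all the 'Group A' cases and none of the 'Group B' cases.
Group A: [channel: 5, mode: burst, power: 10], since mode is burst. Group A: [channel: 11, mode: burst, power: 7], since mode is burst. Group A: [channel: 17, mode: burst, power: 13], since mode is burst. Group B: [channel: 3, mode: pulse, power: 6], since mode is pulse. Group A: [channel: 19, mode: burst, power: 12], since mode is burst.

Group A, Group A, Group A, Group B, Group A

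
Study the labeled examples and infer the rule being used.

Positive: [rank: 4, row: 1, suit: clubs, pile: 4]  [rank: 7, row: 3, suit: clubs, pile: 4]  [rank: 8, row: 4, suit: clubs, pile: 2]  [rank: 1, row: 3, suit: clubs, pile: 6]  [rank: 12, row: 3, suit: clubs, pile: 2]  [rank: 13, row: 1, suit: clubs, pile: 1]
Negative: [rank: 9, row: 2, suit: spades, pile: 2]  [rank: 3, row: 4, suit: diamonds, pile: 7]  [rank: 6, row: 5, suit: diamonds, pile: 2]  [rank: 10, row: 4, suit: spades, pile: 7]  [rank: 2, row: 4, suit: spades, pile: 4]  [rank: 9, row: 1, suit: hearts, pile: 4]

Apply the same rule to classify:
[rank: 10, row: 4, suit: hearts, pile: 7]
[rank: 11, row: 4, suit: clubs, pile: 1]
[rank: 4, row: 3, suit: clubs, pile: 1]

Negative, Positive, Positive

The rule appears to be: suit is clubs.
[rank: 10, row: 4, suit: hearts, pile: 7]: Negative (suit is hearts).
[rank: 11, row: 4, suit: clubs, pile: 1]: Positive (suit is clubs).
[rank: 4, row: 3, suit: clubs, pile: 1]: Positive (suit is clubs).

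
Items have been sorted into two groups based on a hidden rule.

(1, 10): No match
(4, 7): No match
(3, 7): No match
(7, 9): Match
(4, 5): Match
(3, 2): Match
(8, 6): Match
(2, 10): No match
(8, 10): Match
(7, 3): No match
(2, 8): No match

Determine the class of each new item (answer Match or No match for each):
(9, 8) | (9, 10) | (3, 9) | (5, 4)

Match, Match, No match, Match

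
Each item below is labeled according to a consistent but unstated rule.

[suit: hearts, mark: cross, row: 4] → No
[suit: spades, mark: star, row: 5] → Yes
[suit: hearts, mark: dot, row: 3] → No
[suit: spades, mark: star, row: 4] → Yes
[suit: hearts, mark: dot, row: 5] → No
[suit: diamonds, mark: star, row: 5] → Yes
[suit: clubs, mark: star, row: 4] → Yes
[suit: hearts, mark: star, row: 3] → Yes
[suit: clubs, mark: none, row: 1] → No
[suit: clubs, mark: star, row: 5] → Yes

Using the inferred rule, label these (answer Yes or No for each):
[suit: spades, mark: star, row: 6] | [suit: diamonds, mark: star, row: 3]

Yes, Yes

All 'Yes' examples share one property — mark is star — and every 'No' example lacks it.
[suit: spades, mark: star, row: 6]: Yes (mark is star).
[suit: diamonds, mark: star, row: 3]: Yes (mark is star).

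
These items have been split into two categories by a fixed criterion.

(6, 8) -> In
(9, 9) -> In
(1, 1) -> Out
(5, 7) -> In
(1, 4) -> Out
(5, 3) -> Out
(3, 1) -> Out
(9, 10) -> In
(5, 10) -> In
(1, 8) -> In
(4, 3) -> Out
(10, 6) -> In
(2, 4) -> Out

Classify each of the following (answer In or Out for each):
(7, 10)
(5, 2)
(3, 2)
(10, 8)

In, Out, Out, In

A rule that fits every label: sum ≥ 9 — true of each 'In' example, false of each 'Out' one.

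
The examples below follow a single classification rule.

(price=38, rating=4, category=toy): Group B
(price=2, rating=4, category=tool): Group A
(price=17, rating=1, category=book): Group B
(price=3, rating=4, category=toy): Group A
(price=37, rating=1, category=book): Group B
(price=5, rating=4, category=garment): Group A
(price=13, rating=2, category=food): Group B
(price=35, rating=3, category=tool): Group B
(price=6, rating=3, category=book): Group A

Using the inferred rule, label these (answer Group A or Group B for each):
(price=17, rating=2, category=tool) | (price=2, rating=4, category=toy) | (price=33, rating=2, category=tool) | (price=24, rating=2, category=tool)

Group B, Group A, Group B, Group B

A rule that fits every label: price ≤ 6 — true of each 'Group A' example, false of each 'Group B' one.
(price=17, rating=2, category=tool): price = 17, does not pass → Group B. (price=2, rating=4, category=toy): price = 2, fits → Group A. (price=33, rating=2, category=tool): price = 33, does not pass → Group B. (price=24, rating=2, category=tool): price = 24, does not pass → Group B.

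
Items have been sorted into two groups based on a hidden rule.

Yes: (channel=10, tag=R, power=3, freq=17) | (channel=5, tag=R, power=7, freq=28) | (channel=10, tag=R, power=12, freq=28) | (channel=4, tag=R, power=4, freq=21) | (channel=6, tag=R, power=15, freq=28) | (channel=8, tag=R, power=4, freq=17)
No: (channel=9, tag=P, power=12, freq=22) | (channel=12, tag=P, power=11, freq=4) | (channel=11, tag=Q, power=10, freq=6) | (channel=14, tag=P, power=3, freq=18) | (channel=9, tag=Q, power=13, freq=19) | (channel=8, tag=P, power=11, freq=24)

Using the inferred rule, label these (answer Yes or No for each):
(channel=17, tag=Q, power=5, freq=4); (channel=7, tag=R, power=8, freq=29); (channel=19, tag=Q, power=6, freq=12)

No, Yes, No

The common property of the 'Yes' items is: tag is R. No 'No' item has it.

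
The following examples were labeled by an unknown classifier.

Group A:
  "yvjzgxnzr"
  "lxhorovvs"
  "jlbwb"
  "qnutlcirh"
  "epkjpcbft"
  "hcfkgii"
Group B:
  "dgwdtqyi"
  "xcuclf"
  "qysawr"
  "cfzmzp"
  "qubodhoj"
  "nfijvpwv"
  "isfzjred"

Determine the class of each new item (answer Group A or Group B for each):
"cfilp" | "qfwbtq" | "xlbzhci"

Group A, Group B, Group A

Checking candidate rules against both groups, what survives is: odd length.
"cfilp": length 5 — has this property, so Group A.
"qfwbtq": length 6 — fails the rule, so Group B.
"xlbzhci": length 7 — has this property, so Group A.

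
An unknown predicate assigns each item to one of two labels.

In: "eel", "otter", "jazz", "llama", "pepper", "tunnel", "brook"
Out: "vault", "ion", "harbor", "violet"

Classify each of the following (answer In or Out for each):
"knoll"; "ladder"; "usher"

In, In, Out

Rule: has a double letter. This holds for each 'In' example and fails for each 'Out' one.
"knoll": 'll' doubled, checks out → In.
"ladder": 'dd' doubled, checks out → In.
"usher": no doubled letter, doesn't match → Out.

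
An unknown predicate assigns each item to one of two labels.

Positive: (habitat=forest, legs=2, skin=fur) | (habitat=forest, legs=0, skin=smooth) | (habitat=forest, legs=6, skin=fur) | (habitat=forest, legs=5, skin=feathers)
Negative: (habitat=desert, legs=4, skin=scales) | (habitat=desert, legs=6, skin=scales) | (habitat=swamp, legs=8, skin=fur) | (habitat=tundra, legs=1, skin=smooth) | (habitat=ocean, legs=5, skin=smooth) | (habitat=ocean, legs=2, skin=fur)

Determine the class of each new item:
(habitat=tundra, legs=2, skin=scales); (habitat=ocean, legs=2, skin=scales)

Negative, Negative

One predicate separates the groups cleanly: habitat is forest.
(habitat=tundra, legs=2, skin=scales) → habitat is tundra → Negative. (habitat=ocean, legs=2, skin=scales) → habitat is ocean → Negative.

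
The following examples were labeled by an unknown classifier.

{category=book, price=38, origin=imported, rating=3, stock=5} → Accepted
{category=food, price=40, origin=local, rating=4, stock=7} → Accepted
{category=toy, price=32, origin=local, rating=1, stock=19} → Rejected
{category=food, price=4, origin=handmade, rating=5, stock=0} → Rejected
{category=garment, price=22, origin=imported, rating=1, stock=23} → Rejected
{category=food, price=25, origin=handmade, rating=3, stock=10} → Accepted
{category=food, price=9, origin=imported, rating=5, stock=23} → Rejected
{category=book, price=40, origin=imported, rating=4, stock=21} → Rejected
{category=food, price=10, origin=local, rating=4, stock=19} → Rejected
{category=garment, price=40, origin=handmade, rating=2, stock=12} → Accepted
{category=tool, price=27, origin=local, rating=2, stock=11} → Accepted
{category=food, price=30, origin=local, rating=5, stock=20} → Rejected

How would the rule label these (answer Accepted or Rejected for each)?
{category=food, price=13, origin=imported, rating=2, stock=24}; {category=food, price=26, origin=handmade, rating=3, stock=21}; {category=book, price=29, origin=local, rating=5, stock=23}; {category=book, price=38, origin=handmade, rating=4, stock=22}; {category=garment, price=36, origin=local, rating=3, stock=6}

The pattern is that an item is 'Accepted' exactly when: stock ≤ 12 AND price ≥ 9.

Rejected, Rejected, Rejected, Rejected, Accepted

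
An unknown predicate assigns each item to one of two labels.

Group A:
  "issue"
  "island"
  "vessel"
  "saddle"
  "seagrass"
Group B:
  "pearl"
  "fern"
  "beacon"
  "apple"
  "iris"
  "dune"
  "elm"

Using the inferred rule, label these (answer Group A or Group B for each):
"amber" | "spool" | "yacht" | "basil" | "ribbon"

Rule: length ≥ 5 AND contains 's'. This holds for each 'Group A' example and fails for each 'Group B' one.

Group B, Group A, Group B, Group A, Group B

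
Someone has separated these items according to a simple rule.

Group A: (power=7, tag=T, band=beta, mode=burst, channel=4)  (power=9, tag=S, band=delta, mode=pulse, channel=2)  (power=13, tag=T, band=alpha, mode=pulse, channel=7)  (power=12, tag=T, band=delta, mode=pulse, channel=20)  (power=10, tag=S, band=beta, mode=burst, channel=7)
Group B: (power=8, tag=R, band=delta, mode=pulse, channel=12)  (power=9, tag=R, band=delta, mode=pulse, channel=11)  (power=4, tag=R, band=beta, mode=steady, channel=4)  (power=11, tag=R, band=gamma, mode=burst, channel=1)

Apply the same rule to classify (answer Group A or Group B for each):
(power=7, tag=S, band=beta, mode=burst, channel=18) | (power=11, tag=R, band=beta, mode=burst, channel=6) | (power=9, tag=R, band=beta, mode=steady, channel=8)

Group A, Group B, Group B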